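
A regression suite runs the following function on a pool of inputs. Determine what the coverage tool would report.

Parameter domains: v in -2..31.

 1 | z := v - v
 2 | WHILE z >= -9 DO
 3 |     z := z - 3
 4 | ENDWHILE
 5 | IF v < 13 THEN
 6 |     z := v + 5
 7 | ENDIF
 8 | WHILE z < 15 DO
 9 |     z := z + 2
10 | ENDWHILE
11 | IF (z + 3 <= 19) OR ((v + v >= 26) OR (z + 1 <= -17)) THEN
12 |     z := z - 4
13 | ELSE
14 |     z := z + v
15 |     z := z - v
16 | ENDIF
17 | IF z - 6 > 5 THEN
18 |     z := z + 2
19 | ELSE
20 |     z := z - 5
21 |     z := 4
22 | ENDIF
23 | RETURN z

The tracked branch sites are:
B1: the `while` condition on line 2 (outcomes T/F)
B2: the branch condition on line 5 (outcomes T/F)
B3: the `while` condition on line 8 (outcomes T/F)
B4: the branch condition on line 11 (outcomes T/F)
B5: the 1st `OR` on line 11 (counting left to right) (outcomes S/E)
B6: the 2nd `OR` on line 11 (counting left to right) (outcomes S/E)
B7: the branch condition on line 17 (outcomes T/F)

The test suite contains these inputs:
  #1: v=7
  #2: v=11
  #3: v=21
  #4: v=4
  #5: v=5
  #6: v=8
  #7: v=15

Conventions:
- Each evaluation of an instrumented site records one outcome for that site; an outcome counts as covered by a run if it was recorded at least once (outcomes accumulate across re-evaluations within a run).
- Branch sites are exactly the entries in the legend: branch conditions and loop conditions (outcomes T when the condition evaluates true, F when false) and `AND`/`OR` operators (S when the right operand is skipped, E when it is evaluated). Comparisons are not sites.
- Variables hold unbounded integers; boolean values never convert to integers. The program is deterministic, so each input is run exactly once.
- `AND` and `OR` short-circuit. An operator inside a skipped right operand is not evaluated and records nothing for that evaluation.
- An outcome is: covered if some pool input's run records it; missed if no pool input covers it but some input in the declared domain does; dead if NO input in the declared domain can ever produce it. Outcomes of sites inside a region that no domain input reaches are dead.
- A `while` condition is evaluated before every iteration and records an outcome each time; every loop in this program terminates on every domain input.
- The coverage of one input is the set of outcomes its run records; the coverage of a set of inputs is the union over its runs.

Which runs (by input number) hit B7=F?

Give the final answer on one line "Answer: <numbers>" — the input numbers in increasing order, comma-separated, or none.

input #1 (v=7): misses B7=F
input #2 (v=11): misses B7=F
input #3 (v=21): misses B7=F
input #4 (v=4): covers B7=F
input #5 (v=5): misses B7=F
input #6 (v=8): covers B7=F
input #7 (v=15): misses B7=F

Answer: 4, 6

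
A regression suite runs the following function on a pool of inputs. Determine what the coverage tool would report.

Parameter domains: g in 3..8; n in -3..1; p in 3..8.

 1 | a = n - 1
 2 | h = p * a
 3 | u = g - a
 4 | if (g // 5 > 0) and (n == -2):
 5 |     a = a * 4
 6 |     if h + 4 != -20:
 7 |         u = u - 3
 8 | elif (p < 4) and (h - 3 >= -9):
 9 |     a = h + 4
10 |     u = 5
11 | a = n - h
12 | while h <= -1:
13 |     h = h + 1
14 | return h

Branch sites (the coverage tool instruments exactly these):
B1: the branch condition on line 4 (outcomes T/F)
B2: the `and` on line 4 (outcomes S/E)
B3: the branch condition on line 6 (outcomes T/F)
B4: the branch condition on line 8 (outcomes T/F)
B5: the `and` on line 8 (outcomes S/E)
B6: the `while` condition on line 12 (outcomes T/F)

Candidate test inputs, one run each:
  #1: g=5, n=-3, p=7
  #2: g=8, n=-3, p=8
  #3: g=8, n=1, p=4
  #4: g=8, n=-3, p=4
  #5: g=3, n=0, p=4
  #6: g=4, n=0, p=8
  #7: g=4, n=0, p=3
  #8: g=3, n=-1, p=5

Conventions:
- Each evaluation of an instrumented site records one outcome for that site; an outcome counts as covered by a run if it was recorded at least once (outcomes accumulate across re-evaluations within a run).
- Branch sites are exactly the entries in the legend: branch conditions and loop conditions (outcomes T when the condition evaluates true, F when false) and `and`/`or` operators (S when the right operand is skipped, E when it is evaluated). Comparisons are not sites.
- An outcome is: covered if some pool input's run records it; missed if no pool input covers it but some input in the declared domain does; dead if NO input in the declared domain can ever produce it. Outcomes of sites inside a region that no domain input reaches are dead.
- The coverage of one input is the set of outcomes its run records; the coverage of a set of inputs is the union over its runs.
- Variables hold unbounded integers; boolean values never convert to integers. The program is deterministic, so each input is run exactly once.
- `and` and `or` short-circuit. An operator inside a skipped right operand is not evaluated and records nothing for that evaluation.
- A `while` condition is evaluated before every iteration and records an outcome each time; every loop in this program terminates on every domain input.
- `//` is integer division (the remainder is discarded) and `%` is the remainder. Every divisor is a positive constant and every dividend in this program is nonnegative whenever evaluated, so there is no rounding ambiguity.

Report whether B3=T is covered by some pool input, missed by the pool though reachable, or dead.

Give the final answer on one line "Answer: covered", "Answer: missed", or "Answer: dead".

no pool input records B3=T
but domain input (g=5, n=-2, p=3) does record it -> reachable, so missed

Answer: missed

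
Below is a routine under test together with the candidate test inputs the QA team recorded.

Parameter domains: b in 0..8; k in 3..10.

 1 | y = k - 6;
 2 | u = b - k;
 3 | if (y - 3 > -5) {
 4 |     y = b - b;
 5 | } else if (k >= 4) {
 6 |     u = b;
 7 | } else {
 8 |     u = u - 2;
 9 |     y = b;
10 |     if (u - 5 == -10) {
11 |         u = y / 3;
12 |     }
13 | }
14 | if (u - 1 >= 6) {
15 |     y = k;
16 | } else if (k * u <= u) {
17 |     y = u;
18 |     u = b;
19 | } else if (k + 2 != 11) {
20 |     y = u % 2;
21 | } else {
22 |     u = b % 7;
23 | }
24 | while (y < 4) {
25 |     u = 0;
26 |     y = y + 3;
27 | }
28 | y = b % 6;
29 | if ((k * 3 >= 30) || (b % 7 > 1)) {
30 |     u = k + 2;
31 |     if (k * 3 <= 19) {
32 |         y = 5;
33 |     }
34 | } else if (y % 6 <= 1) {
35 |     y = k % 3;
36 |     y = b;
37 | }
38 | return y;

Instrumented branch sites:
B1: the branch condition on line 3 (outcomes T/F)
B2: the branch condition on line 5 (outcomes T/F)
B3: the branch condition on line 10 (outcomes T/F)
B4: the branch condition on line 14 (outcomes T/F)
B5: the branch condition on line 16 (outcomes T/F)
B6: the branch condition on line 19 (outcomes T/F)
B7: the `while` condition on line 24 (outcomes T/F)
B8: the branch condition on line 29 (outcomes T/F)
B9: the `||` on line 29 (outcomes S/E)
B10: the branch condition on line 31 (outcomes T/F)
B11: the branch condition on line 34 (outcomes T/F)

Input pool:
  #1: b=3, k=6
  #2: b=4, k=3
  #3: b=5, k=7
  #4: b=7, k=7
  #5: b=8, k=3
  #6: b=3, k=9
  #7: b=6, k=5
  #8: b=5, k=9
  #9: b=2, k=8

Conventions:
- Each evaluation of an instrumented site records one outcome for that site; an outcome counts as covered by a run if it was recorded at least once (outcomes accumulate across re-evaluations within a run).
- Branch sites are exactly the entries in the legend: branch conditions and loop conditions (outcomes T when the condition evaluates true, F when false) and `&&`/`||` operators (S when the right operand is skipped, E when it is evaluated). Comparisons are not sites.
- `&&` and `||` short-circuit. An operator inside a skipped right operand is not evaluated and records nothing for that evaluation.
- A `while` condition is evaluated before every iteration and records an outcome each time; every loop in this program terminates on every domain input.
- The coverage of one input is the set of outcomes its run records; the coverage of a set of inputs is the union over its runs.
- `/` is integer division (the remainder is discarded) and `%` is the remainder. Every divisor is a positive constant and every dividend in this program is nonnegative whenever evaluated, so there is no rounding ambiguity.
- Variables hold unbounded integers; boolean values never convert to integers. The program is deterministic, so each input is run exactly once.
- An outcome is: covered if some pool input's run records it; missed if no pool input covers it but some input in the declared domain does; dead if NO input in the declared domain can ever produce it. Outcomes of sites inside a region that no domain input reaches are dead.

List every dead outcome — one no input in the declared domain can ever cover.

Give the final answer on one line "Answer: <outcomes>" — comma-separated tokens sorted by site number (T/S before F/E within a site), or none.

exhaustive pass over the 72-input domain:
  B6=F: zero occurrences over every domain input -> dead
  reachable outcomes have witnesses, e.g. B1=T (e.g. b=0, k=5), B1=F (e.g. b=0, k=3), B2=T (e.g. b=0, k=4), B2=F (e.g. b=0, k=3)

Answer: B6=F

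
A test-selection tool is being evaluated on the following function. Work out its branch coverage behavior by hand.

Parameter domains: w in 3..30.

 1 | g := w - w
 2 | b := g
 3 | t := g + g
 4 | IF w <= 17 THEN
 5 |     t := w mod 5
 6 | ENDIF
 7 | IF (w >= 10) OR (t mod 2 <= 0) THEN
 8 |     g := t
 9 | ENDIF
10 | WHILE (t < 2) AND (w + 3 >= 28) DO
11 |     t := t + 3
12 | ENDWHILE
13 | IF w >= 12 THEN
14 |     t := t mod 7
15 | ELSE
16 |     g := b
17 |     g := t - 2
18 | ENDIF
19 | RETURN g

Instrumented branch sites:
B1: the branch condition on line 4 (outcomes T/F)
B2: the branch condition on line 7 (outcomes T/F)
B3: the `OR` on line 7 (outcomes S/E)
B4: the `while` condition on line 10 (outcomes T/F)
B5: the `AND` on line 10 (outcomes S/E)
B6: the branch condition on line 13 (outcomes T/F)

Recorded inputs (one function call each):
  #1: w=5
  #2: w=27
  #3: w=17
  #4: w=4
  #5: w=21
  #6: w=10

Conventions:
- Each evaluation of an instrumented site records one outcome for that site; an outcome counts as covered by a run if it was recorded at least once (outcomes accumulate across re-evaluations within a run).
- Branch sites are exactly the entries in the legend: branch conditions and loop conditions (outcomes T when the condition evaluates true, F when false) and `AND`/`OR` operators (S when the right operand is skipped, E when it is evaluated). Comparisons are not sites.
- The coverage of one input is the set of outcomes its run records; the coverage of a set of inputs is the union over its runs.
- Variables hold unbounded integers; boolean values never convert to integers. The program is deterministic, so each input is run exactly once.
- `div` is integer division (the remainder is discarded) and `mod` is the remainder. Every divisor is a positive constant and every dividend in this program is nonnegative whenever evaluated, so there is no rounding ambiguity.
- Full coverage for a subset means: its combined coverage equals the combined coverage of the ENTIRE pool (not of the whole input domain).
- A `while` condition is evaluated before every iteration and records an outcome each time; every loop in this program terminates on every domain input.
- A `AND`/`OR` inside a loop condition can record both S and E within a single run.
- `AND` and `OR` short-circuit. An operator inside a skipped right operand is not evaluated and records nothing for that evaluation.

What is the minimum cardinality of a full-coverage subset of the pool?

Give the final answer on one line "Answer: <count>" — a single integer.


#1 (w=5) -> B1->T, B3->E, B2->T, B5->E, B4->F, B6->F; covered: B1=T, B2=T, B3=E, B4=F, B5=E, B6=F
#2 (w=27) -> B1->F, B3->S, B2->T, B5->E, B4->T, B5->S, B4->F, B6->T; covered: B1=F, B2=T, B3=S, B4=T, B4=F, B5=S, B5=E, B6=T
#3 (w=17) -> B1->T, B3->S, B2->T, B5->S, B4->F, B6->T; covered: B1=T, B2=T, B3=S, B4=F, B5=S, B6=T
#4 (w=4) -> B1->T, B3->E, B2->T, B5->S, B4->F, B6->F; covered: B1=T, B2=T, B3=E, B4=F, B5=S, B6=F
#5 (w=21) -> B1->F, B3->S, B2->T, B5->E, B4->F, B6->T; covered: B1=F, B2=T, B3=S, B4=F, B5=E, B6=T
#6 (w=10) -> B1->T, B3->S, B2->T, B5->E, B4->F, B6->F; covered: B1=T, B2=T, B3=S, B4=F, B5=E, B6=F
together the pool reaches 11 outcomes: B1=T, B1=F, B2=T, B3=S, B3=E, B4=T, B4=F, B5=S, B5=E, B6=T, B6=F
no size-1 subset reaches all 11 outcomes (best union: 8/11)
the canonical winner is {1, 2}: size 2, full 11-outcome coverage, earliest index list among size-2 covers
Answer: 2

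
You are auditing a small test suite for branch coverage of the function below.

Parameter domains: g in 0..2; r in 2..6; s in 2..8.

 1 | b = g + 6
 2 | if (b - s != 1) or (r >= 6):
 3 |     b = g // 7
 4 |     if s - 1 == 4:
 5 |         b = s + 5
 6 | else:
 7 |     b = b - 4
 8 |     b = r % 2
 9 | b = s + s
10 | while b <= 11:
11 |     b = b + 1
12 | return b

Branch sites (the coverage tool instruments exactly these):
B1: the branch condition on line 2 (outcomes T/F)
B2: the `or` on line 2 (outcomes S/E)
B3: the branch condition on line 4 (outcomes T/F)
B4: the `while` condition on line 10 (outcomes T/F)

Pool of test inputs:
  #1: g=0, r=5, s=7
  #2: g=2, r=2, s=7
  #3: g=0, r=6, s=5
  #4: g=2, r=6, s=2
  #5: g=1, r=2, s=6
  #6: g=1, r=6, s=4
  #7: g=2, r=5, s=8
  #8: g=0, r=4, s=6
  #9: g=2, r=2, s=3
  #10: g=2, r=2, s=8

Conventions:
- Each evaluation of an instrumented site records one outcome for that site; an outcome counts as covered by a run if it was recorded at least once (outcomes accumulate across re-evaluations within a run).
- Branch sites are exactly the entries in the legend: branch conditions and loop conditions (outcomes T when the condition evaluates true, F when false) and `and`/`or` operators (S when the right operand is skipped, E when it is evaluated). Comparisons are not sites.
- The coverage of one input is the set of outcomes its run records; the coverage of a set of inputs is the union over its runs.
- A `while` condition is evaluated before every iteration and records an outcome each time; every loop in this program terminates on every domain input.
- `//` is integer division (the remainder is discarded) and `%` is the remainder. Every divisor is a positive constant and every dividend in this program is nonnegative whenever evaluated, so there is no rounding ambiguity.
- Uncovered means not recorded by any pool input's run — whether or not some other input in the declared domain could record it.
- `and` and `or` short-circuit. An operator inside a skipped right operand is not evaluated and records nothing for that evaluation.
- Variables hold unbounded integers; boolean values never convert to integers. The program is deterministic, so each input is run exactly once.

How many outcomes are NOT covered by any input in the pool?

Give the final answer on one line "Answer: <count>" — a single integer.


#1 (g=0, r=5, s=7) -> covered: B1=T, B2=S, B3=F, B4=F
#2 (g=2, r=2, s=7) -> covered: B1=F, B2=E, B4=F
#3 (g=0, r=6, s=5) -> covered: B1=T, B2=E, B3=T, B4=T, B4=F
#4 (g=2, r=6, s=2) -> covered: B1=T, B2=S, B3=F, B4=T, B4=F
#5 (g=1, r=2, s=6) -> covered: B1=F, B2=E, B4=F
#6 (g=1, r=6, s=4) -> covered: B1=T, B2=S, B3=F, B4=T, B4=F
#7 (g=2, r=5, s=8) -> covered: B1=T, B2=S, B3=F, B4=F
#8 (g=0, r=4, s=6) -> covered: B1=T, B2=S, B3=F, B4=F
#9 (g=2, r=2, s=3) -> covered: B1=T, B2=S, B3=F, B4=T, B4=F
#10 (g=2, r=2, s=8) -> covered: B1=T, B2=S, B3=F, B4=F
union over the pool: B1=T, B1=F, B2=S, B2=E, B3=T, B3=F, B4=T, B4=F
uncovered (0 of 8): none
Answer: 0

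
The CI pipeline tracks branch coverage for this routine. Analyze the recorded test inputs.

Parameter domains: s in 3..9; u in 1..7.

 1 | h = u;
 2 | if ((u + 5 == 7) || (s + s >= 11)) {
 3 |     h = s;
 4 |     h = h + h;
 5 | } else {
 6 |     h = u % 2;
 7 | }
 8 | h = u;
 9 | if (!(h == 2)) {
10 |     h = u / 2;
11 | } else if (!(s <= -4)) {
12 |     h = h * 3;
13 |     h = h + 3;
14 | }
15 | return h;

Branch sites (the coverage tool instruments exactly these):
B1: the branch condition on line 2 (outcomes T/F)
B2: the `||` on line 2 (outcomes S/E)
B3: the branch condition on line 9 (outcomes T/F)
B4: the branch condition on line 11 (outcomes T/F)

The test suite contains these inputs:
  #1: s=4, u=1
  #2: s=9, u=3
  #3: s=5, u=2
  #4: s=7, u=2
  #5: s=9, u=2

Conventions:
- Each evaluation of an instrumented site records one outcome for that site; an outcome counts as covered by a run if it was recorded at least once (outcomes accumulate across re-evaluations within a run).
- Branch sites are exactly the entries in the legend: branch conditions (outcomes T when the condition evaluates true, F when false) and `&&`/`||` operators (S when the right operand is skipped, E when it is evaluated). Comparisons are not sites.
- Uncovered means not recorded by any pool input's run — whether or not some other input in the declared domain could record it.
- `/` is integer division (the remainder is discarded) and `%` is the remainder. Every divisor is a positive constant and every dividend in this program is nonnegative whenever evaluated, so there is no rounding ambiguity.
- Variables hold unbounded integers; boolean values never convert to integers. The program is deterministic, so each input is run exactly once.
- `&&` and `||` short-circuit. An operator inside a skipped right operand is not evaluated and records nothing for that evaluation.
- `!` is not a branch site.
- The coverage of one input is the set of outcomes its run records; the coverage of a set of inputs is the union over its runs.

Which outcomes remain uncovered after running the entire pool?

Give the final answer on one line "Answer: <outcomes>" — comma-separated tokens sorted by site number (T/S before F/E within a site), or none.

input #1 (s=4, u=1): covers B1=F, B2=E, B3=T
input #2 (s=9, u=3): covers B1=T, B2=E, B3=T
input #3 (s=5, u=2): covers B1=T, B2=S, B3=F, B4=T
input #4 (s=7, u=2): covers B1=T, B2=S, B3=F, B4=T
input #5 (s=9, u=2): covers B1=T, B2=S, B3=F, B4=T
union over the pool: B1=T, B1=F, B2=S, B2=E, B3=T, B3=F, B4=T
uncovered (1 of 8): B4=F

Answer: B4=F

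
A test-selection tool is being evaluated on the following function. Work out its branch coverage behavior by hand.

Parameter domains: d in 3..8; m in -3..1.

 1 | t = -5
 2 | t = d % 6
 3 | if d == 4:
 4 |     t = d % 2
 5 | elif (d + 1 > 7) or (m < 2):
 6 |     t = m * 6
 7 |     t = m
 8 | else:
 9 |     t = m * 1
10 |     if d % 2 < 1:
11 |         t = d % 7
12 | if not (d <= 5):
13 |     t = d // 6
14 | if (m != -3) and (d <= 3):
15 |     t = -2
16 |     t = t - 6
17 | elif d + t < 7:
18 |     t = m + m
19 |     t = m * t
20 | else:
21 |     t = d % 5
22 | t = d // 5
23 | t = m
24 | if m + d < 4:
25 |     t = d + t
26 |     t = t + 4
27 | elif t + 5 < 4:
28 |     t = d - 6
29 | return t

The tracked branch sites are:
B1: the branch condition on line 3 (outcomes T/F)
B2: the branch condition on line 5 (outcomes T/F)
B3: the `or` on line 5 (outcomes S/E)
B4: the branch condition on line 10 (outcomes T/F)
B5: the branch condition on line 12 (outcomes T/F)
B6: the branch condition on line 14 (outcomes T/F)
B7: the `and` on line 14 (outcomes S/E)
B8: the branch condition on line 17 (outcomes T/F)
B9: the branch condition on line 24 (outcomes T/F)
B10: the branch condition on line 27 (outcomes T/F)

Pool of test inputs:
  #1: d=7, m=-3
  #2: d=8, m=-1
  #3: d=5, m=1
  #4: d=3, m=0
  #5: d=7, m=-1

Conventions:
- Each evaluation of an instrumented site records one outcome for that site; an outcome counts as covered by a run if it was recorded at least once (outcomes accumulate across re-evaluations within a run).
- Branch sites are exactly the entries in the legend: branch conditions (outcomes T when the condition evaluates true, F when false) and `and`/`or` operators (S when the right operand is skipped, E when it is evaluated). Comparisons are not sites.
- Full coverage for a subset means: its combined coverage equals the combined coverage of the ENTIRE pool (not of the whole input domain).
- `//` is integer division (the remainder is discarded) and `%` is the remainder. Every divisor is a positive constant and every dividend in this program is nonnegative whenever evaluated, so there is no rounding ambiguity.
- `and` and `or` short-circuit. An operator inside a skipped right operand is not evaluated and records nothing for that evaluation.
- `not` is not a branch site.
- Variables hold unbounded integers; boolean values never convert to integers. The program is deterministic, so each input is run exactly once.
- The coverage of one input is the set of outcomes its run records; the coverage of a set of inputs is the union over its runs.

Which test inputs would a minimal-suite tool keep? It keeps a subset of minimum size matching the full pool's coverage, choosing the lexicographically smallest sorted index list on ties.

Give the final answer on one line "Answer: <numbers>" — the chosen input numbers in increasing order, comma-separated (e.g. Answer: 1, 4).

input #1 (d=7, m=-3): events B1->F, B3->S, B2->T, B5->T, B7->S, B6->F, B8->F, B9->F, B10->T; covers B1=F, B2=T, B3=S, B5=T, B6=F, B7=S, B8=F, B9=F, B10=T
input #2 (d=8, m=-1): events B1->F, B3->S, B2->T, B5->T, B7->E, B6->F, B8->F, B9->F, B10->F; covers B1=F, B2=T, B3=S, B5=T, B6=F, B7=E, B8=F, B9=F, B10=F
input #3 (d=5, m=1): events B1->F, B3->E, B2->T, B5->F, B7->E, B6->F, B8->T, B9->F, B10->F; covers B1=F, B2=T, B3=E, B5=F, B6=F, B7=E, B8=T, B9=F, B10=F
input #4 (d=3, m=0): events B1->F, B3->E, B2->T, B5->F, B7->E, B6->T, B9->T; covers B1=F, B2=T, B3=E, B5=F, B6=T, B7=E, B9=T
input #5 (d=7, m=-1): events B1->F, B3->S, B2->T, B5->T, B7->E, B6->F, B8->F, B9->F, B10->F; covers B1=F, B2=T, B3=S, B5=T, B6=F, B7=E, B8=F, B9=F, B10=F
together the pool reaches 16 outcomes: B1=F, B2=T, B3=S, B3=E, B5=T, B5=F, B6=T, B6=F, B7=S, B7=E, B8=T, B8=F, B9=T, B9=F, B10=T, B10=F
no size-1 subset reaches all 16 outcomes (best union: 9/16)
no size-2 subset reaches all 16 outcomes (best union: 14/16)
the canonical winner is {1, 3, 4}: size 3, full 16-outcome coverage, earliest index list among size-3 covers

Answer: 1, 3, 4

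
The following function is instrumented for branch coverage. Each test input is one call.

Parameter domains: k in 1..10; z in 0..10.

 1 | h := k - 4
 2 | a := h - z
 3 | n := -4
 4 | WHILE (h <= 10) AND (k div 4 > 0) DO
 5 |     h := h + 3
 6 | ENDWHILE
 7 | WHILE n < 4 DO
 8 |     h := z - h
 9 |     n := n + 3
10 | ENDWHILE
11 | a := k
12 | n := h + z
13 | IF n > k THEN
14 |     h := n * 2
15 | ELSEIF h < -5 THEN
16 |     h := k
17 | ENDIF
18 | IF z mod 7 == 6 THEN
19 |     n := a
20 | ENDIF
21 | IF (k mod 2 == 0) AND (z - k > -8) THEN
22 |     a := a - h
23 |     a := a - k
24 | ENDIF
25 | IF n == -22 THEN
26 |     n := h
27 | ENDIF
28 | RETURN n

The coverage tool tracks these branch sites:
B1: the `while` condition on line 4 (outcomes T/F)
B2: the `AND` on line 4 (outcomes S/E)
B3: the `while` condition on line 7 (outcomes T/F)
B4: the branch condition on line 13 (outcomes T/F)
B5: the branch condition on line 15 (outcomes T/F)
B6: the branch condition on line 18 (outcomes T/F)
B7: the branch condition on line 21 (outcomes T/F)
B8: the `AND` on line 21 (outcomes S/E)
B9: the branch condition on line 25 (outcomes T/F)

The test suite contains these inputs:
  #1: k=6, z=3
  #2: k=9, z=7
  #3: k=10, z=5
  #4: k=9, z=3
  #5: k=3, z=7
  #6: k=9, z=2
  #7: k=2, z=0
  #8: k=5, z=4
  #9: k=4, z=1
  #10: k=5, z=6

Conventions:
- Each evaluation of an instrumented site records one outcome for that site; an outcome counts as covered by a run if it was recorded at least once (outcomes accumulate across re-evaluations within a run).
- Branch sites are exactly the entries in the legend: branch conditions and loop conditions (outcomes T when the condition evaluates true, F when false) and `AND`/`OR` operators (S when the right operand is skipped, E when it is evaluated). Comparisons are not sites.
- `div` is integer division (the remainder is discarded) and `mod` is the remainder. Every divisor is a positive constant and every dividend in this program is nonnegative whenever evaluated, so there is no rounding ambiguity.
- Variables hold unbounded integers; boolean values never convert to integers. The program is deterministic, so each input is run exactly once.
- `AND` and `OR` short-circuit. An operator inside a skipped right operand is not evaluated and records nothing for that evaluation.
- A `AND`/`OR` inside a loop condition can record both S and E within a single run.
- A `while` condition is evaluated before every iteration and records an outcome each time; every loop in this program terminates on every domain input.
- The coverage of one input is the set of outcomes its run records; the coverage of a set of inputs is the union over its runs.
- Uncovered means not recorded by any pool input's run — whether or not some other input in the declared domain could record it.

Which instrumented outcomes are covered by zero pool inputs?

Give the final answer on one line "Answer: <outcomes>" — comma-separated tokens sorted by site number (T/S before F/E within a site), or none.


input #1, k=6, z=3: events B2->E, B1->T, B2->E, B1->T, B2->E, B1->T, B2->S, B1->F, B3->T, B3->T, B3->T, B3->F, B4->F, B5->T, ...; outcomes B1=T, B1=F, B2=S, B2=E, B3=T, B3=F, B4=F, B5=T, B6=F, B7=T, B8=E, B9=F
input #2, k=9, z=7: events B2->E, B1->T, B2->E, B1->T, B2->S, B1->F, B3->T, B3->T, B3->T, B3->F, B4->F, B5->F, B6->F, B8->S, ...; outcomes B1=T, B1=F, B2=S, B2=E, B3=T, B3=F, B4=F, B5=F, B6=F, B7=F, B8=S, B9=F
input #3, k=10, z=5: events B2->E, B1->T, B2->E, B1->T, B2->S, B1->F, B3->T, B3->T, B3->T, B3->F, B4->F, B5->T, B6->F, B8->E, ...; outcomes B1=T, B1=F, B2=S, B2=E, B3=T, B3=F, B4=F, B5=T, B6=F, B7=T, B8=E, B9=F
input #4, k=9, z=3: events B2->E, B1->T, B2->E, B1->T, B2->S, B1->F, B3->T, B3->T, B3->T, B3->F, B4->F, B5->T, B6->F, B8->S, ...; outcomes B1=T, B1=F, B2=S, B2=E, B3=T, B3=F, B4=F, B5=T, B6=F, B7=F, B8=S, B9=F
input #5, k=3, z=7: events B2->E, B1->F, B3->T, B3->T, B3->T, B3->F, B4->T, B6->F, B8->S, B7->F, B9->F; outcomes B1=F, B2=E, B3=T, B3=F, B4=T, B6=F, B7=F, B8=S, B9=F
input #6, k=9, z=2: events B2->E, B1->T, B2->E, B1->T, B2->S, B1->F, B3->T, B3->T, B3->T, B3->F, B4->F, B5->T, B6->F, B8->S, ...; outcomes B1=T, B1=F, B2=S, B2=E, B3=T, B3=F, B4=F, B5=T, B6=F, B7=F, B8=S, B9=F
input #7, k=2, z=0: events B2->E, B1->F, B3->T, B3->T, B3->T, B3->F, B4->F, B5->F, B6->F, B8->E, B7->T, B9->F; outcomes B1=F, B2=E, B3=T, B3=F, B4=F, B5=F, B6=F, B7=T, B8=E, B9=F
input #8, k=5, z=4: events B2->E, B1->T, B2->E, B1->T, B2->E, B1->T, B2->E, B1->T, B2->S, B1->F, B3->T, B3->T, B3->T, B3->F, ...; outcomes B1=T, B1=F, B2=S, B2=E, B3=T, B3=F, B4=F, B5=T, B6=F, B7=F, B8=S, B9=F
input #9, k=4, z=1: events B2->E, B1->T, B2->E, B1->T, B2->E, B1->T, B2->E, B1->T, B2->S, B1->F, B3->T, B3->T, B3->T, B3->F, ...; outcomes B1=T, B1=F, B2=S, B2=E, B3=T, B3=F, B4=F, B5=T, B6=F, B7=T, B8=E, B9=F
input #10, k=5, z=6: events B2->E, B1->T, B2->E, B1->T, B2->E, B1->T, B2->E, B1->T, B2->S, B1->F, B3->T, B3->T, B3->T, B3->F, ...; outcomes B1=T, B1=F, B2=S, B2=E, B3=T, B3=F, B4=F, B5=T, B6=T, B7=F, B8=S, B9=F
union over the pool: B1=T, B1=F, B2=S, B2=E, B3=T, B3=F, B4=T, B4=F, B5=T, B5=F, B6=T, B6=F, B7=T, B7=F, B8=S, B8=E, B9=F
uncovered (1 of 18): B9=T
Answer: B9=T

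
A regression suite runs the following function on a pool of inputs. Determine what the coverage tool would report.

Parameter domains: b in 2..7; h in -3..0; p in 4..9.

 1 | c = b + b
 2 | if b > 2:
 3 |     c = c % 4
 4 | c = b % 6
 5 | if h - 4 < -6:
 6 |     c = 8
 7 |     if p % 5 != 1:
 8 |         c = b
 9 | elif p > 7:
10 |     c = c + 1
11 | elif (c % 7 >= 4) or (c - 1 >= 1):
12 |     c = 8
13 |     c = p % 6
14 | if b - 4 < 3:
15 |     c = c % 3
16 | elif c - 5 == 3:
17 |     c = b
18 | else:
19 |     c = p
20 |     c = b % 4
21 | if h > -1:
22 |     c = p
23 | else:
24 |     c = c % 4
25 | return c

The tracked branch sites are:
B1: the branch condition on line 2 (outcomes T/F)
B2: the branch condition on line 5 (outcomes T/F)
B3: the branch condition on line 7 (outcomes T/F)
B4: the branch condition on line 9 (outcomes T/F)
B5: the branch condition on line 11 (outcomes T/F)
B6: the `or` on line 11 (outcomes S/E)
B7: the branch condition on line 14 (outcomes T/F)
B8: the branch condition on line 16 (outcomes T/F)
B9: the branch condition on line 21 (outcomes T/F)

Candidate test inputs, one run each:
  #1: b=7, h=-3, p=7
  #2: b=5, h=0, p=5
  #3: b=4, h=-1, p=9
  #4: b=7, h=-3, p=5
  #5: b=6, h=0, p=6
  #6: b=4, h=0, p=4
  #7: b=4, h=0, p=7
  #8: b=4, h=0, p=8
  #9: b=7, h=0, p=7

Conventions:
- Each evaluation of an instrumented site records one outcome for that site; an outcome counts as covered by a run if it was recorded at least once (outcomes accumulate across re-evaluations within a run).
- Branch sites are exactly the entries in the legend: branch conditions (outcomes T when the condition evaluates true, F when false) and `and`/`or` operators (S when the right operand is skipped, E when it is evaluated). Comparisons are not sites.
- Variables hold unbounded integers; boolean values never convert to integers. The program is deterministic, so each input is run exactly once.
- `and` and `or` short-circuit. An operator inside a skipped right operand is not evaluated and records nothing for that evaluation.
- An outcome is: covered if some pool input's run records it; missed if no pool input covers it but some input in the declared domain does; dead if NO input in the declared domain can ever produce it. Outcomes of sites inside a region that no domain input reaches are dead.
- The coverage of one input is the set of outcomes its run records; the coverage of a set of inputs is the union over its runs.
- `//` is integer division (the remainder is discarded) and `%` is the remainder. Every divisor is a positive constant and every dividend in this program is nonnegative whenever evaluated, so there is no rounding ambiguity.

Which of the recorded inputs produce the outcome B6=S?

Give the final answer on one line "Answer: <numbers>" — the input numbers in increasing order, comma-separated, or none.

input #1 (b=7, h=-3, p=7): misses B6=S
input #2 (b=5, h=0, p=5): covers B6=S
input #3 (b=4, h=-1, p=9): misses B6=S
input #4 (b=7, h=-3, p=5): misses B6=S
input #5 (b=6, h=0, p=6): misses B6=S
input #6 (b=4, h=0, p=4): covers B6=S
input #7 (b=4, h=0, p=7): covers B6=S
input #8 (b=4, h=0, p=8): misses B6=S
input #9 (b=7, h=0, p=7): misses B6=S

Answer: 2, 6, 7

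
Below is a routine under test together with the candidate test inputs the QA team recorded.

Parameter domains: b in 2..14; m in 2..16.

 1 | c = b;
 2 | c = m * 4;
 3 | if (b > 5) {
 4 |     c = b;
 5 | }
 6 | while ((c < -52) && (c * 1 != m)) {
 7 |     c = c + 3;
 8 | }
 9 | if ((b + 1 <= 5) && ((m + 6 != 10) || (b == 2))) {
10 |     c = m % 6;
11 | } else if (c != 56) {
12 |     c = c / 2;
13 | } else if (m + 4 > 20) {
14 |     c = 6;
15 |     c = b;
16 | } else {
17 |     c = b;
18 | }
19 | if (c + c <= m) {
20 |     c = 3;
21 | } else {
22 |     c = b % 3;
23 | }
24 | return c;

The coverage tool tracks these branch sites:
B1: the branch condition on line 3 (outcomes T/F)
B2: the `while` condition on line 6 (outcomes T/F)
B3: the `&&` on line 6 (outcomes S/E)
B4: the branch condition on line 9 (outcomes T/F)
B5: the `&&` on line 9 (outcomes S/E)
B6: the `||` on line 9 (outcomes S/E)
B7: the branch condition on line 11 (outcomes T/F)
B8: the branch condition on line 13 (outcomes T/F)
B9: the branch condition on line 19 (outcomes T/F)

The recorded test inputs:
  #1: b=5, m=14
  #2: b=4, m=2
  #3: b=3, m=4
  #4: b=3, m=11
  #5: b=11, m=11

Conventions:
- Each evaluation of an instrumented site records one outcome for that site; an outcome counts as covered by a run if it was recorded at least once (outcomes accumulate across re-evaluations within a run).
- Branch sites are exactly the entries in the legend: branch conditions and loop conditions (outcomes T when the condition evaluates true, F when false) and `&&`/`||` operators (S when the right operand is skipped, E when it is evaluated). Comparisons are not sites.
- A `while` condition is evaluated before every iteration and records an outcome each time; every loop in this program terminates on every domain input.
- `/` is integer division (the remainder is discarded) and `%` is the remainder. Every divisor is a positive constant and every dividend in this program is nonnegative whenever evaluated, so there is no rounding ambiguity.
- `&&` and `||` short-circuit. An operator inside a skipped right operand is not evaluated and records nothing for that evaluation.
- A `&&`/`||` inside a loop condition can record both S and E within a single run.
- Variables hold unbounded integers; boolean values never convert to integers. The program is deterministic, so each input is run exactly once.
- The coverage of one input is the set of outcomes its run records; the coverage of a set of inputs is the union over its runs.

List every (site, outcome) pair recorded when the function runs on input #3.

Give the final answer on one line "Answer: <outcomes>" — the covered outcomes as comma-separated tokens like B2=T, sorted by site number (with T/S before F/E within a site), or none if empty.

Running input #3 (b=3, m=4), event by event:
  B1->F, B3->S, B2->F, B5->E, B6->E, B4->F, B7->T, B9->F
distinct outcomes covered: B1=F, B2=F, B3=S, B4=F, B5=E, B6=E, B7=T, B9=F

Answer: B1=F, B2=F, B3=S, B4=F, B5=E, B6=E, B7=T, B9=F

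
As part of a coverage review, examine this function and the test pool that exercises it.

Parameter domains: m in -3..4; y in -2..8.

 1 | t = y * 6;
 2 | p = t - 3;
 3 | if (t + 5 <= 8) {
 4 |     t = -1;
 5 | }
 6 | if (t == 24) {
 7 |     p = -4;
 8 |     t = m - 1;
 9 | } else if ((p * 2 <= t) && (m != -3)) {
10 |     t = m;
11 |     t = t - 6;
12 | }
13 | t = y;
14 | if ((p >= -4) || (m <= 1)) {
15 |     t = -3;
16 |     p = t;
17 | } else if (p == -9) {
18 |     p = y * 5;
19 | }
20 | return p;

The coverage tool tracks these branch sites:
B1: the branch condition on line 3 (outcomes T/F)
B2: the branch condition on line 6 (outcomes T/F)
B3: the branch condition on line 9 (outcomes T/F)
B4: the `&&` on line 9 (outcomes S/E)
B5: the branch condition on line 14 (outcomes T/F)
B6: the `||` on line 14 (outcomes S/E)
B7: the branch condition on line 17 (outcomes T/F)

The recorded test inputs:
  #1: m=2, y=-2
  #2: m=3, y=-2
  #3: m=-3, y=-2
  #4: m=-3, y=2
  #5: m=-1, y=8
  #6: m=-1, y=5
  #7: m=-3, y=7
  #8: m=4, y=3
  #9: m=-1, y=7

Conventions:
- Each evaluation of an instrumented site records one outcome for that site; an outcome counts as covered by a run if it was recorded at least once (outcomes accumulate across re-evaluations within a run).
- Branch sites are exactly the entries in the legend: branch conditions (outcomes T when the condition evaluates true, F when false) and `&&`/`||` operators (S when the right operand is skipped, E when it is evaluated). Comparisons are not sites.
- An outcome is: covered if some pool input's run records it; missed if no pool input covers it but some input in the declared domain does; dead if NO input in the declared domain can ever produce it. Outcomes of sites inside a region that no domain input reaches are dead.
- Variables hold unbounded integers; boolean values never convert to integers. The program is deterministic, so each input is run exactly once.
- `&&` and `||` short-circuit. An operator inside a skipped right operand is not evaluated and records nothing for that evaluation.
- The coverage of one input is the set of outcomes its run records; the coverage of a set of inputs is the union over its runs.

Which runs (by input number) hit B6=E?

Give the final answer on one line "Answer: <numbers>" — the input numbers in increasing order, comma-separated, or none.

input #1 (m=2, y=-2): records B6=E
input #2 (m=3, y=-2): records B6=E
input #3 (m=-3, y=-2): records B6=E
input #4 (m=-3, y=2): does not record B6=E
input #5 (m=-1, y=8): does not record B6=E
input #6 (m=-1, y=5): does not record B6=E
input #7 (m=-3, y=7): does not record B6=E
input #8 (m=4, y=3): does not record B6=E
input #9 (m=-1, y=7): does not record B6=E

Answer: 1, 2, 3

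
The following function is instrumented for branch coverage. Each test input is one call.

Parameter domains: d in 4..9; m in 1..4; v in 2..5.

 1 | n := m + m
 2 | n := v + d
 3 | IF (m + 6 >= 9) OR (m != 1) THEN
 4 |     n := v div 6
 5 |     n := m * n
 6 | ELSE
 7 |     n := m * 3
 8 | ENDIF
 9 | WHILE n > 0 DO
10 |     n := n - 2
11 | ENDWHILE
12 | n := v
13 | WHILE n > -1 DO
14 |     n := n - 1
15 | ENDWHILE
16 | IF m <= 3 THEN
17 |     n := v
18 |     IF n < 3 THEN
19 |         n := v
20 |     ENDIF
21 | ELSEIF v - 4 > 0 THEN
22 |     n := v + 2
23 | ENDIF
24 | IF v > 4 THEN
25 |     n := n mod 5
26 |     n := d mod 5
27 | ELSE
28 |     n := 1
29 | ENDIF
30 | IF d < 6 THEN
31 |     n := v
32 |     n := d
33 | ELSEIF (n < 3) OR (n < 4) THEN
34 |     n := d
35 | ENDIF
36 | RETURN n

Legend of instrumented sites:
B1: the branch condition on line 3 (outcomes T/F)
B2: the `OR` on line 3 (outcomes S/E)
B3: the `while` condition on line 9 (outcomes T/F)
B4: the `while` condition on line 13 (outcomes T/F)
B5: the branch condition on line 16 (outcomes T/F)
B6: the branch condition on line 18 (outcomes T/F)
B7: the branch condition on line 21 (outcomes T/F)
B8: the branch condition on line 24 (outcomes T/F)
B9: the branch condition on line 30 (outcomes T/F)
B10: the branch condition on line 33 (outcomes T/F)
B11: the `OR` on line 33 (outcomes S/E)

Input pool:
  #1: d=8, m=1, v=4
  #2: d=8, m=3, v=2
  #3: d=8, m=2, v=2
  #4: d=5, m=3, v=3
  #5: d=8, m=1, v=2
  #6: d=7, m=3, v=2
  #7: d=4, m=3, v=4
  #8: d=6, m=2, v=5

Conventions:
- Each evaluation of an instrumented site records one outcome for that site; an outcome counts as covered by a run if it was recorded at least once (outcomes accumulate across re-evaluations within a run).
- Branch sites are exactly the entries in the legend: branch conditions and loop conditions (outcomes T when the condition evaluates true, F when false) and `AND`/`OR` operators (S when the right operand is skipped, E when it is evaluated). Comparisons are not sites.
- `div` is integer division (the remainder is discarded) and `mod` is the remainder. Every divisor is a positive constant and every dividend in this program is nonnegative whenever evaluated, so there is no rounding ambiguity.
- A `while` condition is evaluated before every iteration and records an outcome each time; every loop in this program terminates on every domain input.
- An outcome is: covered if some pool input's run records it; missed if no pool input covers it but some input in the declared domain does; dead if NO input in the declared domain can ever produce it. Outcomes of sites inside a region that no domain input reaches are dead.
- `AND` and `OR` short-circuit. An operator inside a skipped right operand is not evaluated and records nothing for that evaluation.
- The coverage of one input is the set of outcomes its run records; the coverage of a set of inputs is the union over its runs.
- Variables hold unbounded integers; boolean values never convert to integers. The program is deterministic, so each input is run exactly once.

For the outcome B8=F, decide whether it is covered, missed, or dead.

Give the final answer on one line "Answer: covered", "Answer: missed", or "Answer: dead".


B8=F is recorded by pool input(s) 1, 2, 3, 4, 5, 6, 7 -> covered
Answer: covered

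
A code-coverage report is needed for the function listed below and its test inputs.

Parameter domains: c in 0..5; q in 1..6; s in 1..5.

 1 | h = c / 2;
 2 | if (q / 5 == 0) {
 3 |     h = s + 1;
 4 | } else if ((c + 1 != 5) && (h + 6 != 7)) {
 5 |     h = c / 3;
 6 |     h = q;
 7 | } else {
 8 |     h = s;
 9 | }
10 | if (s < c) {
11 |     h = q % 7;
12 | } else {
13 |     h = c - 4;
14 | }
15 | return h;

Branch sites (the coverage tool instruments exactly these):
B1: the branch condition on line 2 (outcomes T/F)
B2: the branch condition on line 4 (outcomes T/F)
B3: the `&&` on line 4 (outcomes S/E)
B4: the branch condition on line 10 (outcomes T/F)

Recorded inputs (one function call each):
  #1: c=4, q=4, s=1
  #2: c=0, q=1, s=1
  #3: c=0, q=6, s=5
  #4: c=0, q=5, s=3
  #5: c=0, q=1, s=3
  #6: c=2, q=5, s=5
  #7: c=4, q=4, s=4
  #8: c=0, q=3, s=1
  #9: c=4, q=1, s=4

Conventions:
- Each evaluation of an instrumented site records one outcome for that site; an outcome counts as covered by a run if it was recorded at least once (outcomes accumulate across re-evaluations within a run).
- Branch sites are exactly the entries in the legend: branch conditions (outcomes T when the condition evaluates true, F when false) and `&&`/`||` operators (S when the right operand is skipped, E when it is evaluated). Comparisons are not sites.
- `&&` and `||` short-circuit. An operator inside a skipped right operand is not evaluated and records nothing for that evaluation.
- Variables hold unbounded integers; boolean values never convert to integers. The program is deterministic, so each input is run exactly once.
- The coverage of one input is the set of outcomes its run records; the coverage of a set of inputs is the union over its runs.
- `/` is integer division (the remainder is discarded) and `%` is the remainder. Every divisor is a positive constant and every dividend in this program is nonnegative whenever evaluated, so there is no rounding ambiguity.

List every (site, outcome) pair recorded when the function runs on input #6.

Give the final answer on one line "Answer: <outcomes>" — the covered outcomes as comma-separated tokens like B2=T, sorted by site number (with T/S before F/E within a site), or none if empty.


Simulating input #6 (c=2, q=5, s=5) step by step:
  B1->F, B3->E, B2->F, B4->F
distinct outcomes covered: B1=F, B2=F, B3=E, B4=F
Answer: B1=F, B2=F, B3=E, B4=F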